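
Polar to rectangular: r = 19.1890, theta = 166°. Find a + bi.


a = 19.1890*cos(166°) = 19.1890*(-0.970296) = -18.6190
b = 19.1890*sin(166°) = 19.1890*0.24192 = 4.6422

-18.6190 + 4.6422i


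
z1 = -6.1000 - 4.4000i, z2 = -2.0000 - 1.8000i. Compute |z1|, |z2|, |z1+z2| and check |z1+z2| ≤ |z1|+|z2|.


|z1| = sqrt((-6.1)^2 + (-4.4)^2) = sqrt(56.57) = 7.5213
|z2| = sqrt((-2)^2 + (-1.8)^2) = sqrt(7.24) = 2.6907
z1+z2 = -8.1000 - 6.2000i
|z1+z2| = sqrt(104.05) = 10.2005
|z1|+|z2| = 7.5213 + 2.6907 = 10.2120

|z1+z2| = 10.2005 ≤ |z1|+|z2| = 10.2120 (verified)


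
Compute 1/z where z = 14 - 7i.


|z|^2 = 196+49 = 245
1/z = (14 + 7i)/245

1/z = 0.0571 + 0.0286i


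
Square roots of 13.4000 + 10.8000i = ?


|z| = sqrt(179.56+116.64) = 17.2105
sqrt((|z|+a)/2) = sqrt((17.2105+13.4)/2) = sqrt(15.3052) = 3.9122
sqrt((|z|-a)/2) = sqrt((17.2105-13.4)/2) = sqrt(1.9052) = 1.3803

±(3.9122 + 1.3803i) i.e. 3.9122 + 1.3803i and -3.9122 - 1.3803i


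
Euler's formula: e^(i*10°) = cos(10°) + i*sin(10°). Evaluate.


cos(10°) = 0.9848
sin(10°) = 0.1736

e^(i*10°) = 0.9848 + 0.1736i


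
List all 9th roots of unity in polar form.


The 9th roots of unity are cis(360k/9°) for k=0..8
Angle step = 360/9 = 40°
Primitive root: cis(40°)
Primitive root = 0.7660 + 0.6428i

9 roots at angles: 0°, 40°, 80°, 120°, 160°, 200°, 240°, 280°, 320°


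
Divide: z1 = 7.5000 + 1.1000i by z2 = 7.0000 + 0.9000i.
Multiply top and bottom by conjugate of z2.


Conjugate of z2 = 7.0000 - 0.9000i
Numerator: (7.5000 + 1.1000i)(7.0000 - 0.9000i) = 53.4900 + 0.9500i
Denominator: 7^2 + 0.9^2 = 49.81
Result = (53.4900 + 0.9500i)/49.81

1.0739 + 0.0191i


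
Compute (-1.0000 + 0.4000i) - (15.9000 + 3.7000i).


Real: -1 - 15.9 = -16.9
Imag: 0.4 - 3.7 = -3.3

-16.9000 - 3.3000i


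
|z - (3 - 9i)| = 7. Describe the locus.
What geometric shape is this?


|z - z0| = r is a circle with center z0 and radius r.
Center = (3, -9), radius = 7

Circle with center (3, -9) and radius 7


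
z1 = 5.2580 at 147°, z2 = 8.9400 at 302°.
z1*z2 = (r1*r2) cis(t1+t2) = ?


r = 5.2580 * 8.9400 = 47.0065
theta = 147° + 302° = 449° = 89° (mod 360)

47.0065 cis(89°)


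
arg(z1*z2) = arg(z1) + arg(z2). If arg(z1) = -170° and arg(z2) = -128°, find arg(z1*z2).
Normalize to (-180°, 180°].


arg(z1*z2) = -170° - 128° = -298°
Normalized to (-180°, 180°]: 62°

62°


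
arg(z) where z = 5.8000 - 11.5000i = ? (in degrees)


Re = 5.8, Im = -11.5
arg = atan2(-11.5, 5.8) = -63.2360 degrees

arg(z) = -63.2360 degrees


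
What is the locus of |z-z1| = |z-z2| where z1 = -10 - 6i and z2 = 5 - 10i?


Equal distances means the locus is the perpendicular bisector of z1 and z2.
Midpoint = ((-10+5)/2, (-6+(-10))/2) = (-2.5000, -8.0000)

Perpendicular bisector through (-2.5000, -8.0000)


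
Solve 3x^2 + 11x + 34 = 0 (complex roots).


disc = 11^2 - 4*3*34 = 121 - 408 = -287
sqrt(|disc|) = sqrt(287) = 16.9411
Real part = -11/(2*3) = -1.8333
Imag part = 16.9411/(2*3) = 2.8235

-1.8333 ± 2.8235i


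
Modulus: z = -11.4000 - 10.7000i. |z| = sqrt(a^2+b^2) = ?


|z| = sqrt((-11.4)^2 + (-10.7)^2) = sqrt(129.96 + 114.49) = sqrt(244.45) = 15.6349

|z| = 15.6349


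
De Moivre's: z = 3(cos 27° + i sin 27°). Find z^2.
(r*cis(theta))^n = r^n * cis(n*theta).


r^2 = 3^2 = 9
n*theta = 2*27° = 54° = 54° (mod 360)
a = 9*cos(54°) = 5.2901
b = 9*sin(54°) = 7.2812

9 cis(54°) = 5.2901 + 7.2812i


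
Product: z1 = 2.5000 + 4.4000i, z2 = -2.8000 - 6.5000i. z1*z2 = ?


Real = 2.5*(-2.8) - 4.4*(-6.5) = -7 - (-28.6) = 21.6
Imag = 2.5*(-6.5) - (2.8)*4.4 = -16.25 - (12.32) = -28.57

21.6000 - 28.5700i


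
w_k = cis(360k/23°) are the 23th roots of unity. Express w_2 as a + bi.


Angle = 360*2/23 = 31.3043°
a = cos(31.3043°) = 0.8544
b = sin(31.3043°) = 0.5196

0.8544 + 0.5196i


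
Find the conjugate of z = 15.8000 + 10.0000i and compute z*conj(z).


z_bar = 15.8000 - 10.0000i
z*z_bar = 15.8^2 + 10^2 = 249.64 + 100 = 349.64

z_bar = 15.8000 - 10.0000i, z*z_bar = 349.64


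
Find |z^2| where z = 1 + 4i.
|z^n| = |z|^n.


|z| = sqrt(1+16) = sqrt(17) = 4.1231
|z^2| = |z|^2 = (sqrt(17))^2 = 17

|z^2| = 17


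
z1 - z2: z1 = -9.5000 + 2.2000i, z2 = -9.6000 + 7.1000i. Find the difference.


Real: -9.5 + 9.6 = 0.1
Imag: 2.2 - 7.1 = -4.9

0.1000 - 4.9000i


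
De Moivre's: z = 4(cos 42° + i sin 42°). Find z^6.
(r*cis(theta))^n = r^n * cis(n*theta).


r^6 = 4^6 = 4096
n*theta = 6*42° = 252° = 252° (mod 360)
a = 4096*cos(252°) = -1265.7336
b = 4096*sin(252°) = -3895.5275

4096 cis(252°) = -1265.7336 - 3895.5275i


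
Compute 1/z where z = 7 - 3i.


|z|^2 = 49+9 = 58
1/z = (7 + 3i)/58

1/z = 0.1207 + 0.0517i


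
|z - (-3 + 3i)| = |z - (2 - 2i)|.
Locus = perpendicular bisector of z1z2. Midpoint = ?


Equal distances means the locus is the perpendicular bisector of z1 and z2.
Midpoint = ((-3+2)/2, (3+(-2))/2) = (-0.5000, 0.5000)

Perpendicular bisector through (-0.5000, 0.5000)


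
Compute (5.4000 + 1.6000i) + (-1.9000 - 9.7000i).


Real: 5.4 - 1.9 = 3.5
Imag: 1.6 - 9.7 = -8.1

3.5000 - 8.1000i


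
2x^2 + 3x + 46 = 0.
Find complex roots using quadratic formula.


disc = 3^2 - 4*2*46 = 9 - 368 = -359
sqrt(|disc|) = sqrt(359) = 18.9473
Real part = -3/(2*2) = -0.7500
Imag part = 18.9473/(2*2) = 4.7368

-0.7500 ± 4.7368i


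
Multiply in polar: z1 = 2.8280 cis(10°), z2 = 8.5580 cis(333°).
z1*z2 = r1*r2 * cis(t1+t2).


r = 2.8280 * 8.5580 = 24.2020
theta = 10° + 333° = 343° = 343° (mod 360)

24.2020 cis(343°)


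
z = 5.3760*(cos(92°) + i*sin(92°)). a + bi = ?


a = 5.3760*cos(92°) = 5.3760*(-0.0349) = -0.1876
b = 5.3760*sin(92°) = 5.3760*0.99939 = 5.3727

-0.1876 + 5.3727i


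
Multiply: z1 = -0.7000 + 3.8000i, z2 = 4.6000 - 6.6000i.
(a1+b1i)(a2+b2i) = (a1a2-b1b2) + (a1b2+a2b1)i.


Real = -0.7*4.6 - 3.8*(-6.6) = -3.22 - (-25.08) = 21.86
Imag = -0.7*(-6.6) + 4.6*3.8 = 4.62 + 17.48 = 22.1

21.8600 + 22.1000i


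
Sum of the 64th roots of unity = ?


The sum of all 64th roots of unity is 0.
Geometric series: (1 - w^64)/(1 - w) = (1-1)/(1-w) = 0 since w^64 = 1, w ≠ 1.
Alternatively: coefficient of z^63 in z^64 - 1 is 0.

0


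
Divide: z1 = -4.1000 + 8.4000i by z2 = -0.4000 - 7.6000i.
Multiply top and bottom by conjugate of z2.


Conjugate of z2 = -0.4000 + 7.6000i
Numerator: (-4.1000 + 8.4000i)(-0.4000 + 7.6000i) = -62.2000 - 34.5200i
Denominator: (-0.4)^2 + (-7.6)^2 = 57.92
Result = (-62.2000 - 34.5200i)/57.92

-1.0739 - 0.5960i


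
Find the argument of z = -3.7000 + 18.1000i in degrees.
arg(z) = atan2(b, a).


Re = -3.7, Im = 18.1
arg = atan2(18.1, -3.7) = 101.5532 degrees

arg(z) = 101.5532 degrees


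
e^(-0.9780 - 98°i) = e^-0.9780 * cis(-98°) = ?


e^-0.9780 = 0.3761
cos(-98°) = -0.13917
sin(-98°) = -0.99027
Real = 0.3761*(-0.13917) = -0.0523
Imag = 0.3761*(-0.99027) = -0.3724

-0.0523 - 0.3724i


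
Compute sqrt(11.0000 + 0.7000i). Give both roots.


|z| = sqrt(121+0.49) = 11.0223
sqrt((|z|+a)/2) = sqrt((11.0223+11)/2) = sqrt(11.0111) = 3.3183
sqrt((|z|-a)/2) = sqrt((11.0223-11)/2) = sqrt(0.0111) = 0.1055

±(3.3183 + 0.1055i) i.e. 3.3183 + 0.1055i and -3.3183 - 0.1055i


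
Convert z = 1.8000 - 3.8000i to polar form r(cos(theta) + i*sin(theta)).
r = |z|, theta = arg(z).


r = sqrt(3.24+14.44) = sqrt(17.68) = 4.2048
theta = atan2(-3.8, 1.8) = -64.6538 degrees

r = 4.2048, theta = -64.6538 degrees


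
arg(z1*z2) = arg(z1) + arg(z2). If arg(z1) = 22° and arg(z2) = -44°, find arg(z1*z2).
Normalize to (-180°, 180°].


arg(z1*z2) = 22° - 44° = -22°
Normalized to (-180°, 180°]: -22°

-22°


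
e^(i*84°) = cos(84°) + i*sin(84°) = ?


cos(84°) = 0.1045
sin(84°) = 0.9945

e^(i*84°) = 0.1045 + 0.9945i


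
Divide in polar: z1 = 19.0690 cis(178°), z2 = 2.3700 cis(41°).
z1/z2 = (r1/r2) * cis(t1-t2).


r = 19.0690 / 2.3700 = 8.0460
theta = 178° - 41° = 137° = 137° (mod 360)

8.0460 cis(137°)


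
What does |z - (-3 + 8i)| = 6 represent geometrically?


|z - z0| = r is a circle with center z0 and radius r.
Center = (-3, 8), radius = 6

Circle with center (-3, 8) and radius 6


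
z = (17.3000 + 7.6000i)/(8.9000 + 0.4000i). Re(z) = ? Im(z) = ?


Multiply by conjugate: (17.3000 + 7.6000i)(8.9000 - 0.4000i) / (8.9^2 + 0.4^2)
Numerator real = 17.3*8.9 + 7.6*0.4 = 157.01
Numerator imag = 7.6*8.9 - 17.3*0.4 = 60.72
Denominator = 79.37
Re(z) = 157.01/79.37 = 1.9782
Im(z) = 60.72/79.37 = 0.7650

Re(z) = 1.9782, Im(z) = 0.7650


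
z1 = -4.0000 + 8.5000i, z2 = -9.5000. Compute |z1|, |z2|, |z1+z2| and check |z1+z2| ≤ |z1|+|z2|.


|z1| = sqrt((-4)^2 + 8.5^2) = sqrt(88.25) = 9.3941
|z2| = sqrt((-9.5)^2 + 0^2) = sqrt(90.25) = 9.5000
z1+z2 = -13.5000 + 8.5000i
|z1+z2| = sqrt(254.5) = 15.9531
|z1|+|z2| = 9.3941 + 9.5000 = 18.8941

|z1+z2| = 15.9531 ≤ |z1|+|z2| = 18.8941 (verified)


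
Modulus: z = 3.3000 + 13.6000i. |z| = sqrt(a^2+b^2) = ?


|z| = sqrt(3.3^2 + 13.6^2) = sqrt(10.89 + 184.96) = sqrt(195.85) = 13.9946

|z| = 13.9946


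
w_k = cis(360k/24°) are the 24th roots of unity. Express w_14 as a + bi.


Angle = 360*14/24 = 210°
a = cos(210°) = -0.8660
b = sin(210°) = -0.5000

-0.8660 - 0.5000i


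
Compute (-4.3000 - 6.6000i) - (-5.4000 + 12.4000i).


Real: -4.3 + 5.4 = 1.1
Imag: -6.6 - 12.4 = -19

1.1000 - 19.0000i


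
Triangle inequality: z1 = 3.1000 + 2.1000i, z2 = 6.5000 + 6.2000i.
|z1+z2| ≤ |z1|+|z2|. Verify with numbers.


|z1| = sqrt(3.1^2 + 2.1^2) = sqrt(14.02) = 3.7443
|z2| = sqrt(6.5^2 + 6.2^2) = sqrt(80.69) = 8.9828
z1+z2 = 9.6000 + 8.3000i
|z1+z2| = sqrt(161.05) = 12.6905
|z1|+|z2| = 3.7443 + 8.9828 = 12.7271

|z1+z2| = 12.6905 ≤ |z1|+|z2| = 12.7271 (verified)


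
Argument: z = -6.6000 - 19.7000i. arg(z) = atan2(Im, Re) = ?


Re = -6.6, Im = -19.7
arg = atan2(-19.7, -6.6) = -108.5222 degrees

arg(z) = -108.5222 degrees


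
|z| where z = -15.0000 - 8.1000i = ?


|z| = sqrt((-15)^2 + (-8.1)^2) = sqrt(225 + 65.61) = sqrt(290.61) = 17.0473

|z| = 17.0473


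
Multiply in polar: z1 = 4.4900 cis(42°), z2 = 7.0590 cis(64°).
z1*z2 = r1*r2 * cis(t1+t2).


r = 4.4900 * 7.0590 = 31.6949
theta = 42° + 64° = 106° = 106° (mod 360)

31.6949 cis(106°)


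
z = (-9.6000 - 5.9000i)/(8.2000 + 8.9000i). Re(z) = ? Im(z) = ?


Multiply by conjugate: (-9.6000 - 5.9000i)(8.2000 - 8.9000i) / (8.2^2 + 8.9^2)
Numerator real = -9.6*8.2 - (5.9)*8.9 = -131.23
Numerator imag = -5.9*8.2 - (-9.6)*8.9 = 37.06
Denominator = 146.45
Re(z) = -131.23/146.45 = -0.8961
Im(z) = 37.06/146.45 = 0.2531

Re(z) = -0.8961, Im(z) = 0.2531


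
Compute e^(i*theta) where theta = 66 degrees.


cos(66°) = 0.4067
sin(66°) = 0.9135

e^(i*66°) = 0.4067 + 0.9135i


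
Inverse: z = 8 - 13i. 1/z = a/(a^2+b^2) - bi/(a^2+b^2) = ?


|z|^2 = 64+169 = 233
1/z = (8 + 13i)/233

1/z = 0.0343 + 0.0558i


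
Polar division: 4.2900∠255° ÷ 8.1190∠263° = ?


r = 4.2900 / 8.1190 = 0.5284
theta = 255° - 263° = -8° = 352° (mod 360)

0.5284 cis(352°)


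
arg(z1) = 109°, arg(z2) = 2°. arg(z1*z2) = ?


arg(z1*z2) = 109° + 2° = 111°
Normalized to (-180°, 180°]: 111°

111°


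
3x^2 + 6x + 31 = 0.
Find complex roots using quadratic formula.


disc = 6^2 - 4*3*31 = 36 - 372 = -336
sqrt(|disc|) = sqrt(336) = 18.3303
Real part = -6/(2*3) = -1.0000
Imag part = 18.3303/(2*3) = 3.0551

-1.0000 ± 3.0551i


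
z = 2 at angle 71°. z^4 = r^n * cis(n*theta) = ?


r^4 = 2^4 = 16
n*theta = 4*71° = 284° = 284° (mod 360)
a = 16*cos(284°) = 3.8708
b = 16*sin(284°) = -15.5247

16 cis(284°) = 3.8708 - 15.5247i


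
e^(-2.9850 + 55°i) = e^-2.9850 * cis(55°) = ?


e^-2.9850 = 0.0505
cos(55°) = 0.5736
sin(55°) = 0.8192
Real = 0.0505*0.5736 = 0.0290
Imag = 0.0505*0.8192 = 0.0414

0.0290 + 0.0414i


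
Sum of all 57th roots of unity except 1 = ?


With w = e^(2*pi*i/57), all 57 of the 57th roots of unity w^0 = 1, w, ..., w^(56) sum to 0: 1 + w + ... + w^(56) = (1 - w^57)/(1 - w) = 0 since w^57 = 1, w ≠ 1.
Removing the root 1: w + w^2 + ... + w^(56) = 0 - 1 = -1

Sum = -1


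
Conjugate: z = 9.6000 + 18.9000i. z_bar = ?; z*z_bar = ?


z_bar = 9.6000 - 18.9000i
z*z_bar = 9.6^2 + 18.9^2 = 92.16 + 357.21 = 449.37

z_bar = 9.6000 - 18.9000i, z*z_bar = 449.37


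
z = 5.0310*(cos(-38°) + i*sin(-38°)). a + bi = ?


a = 5.0310*cos(-38°) = 5.0310*0.78801 = 3.9645
b = 5.0310*sin(-38°) = 5.0310*(-0.61566) = -3.0974

3.9645 - 3.0974i


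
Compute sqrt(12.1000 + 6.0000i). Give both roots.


|z| = sqrt(146.41+36) = 13.5059
sqrt((|z|+a)/2) = sqrt((13.5059+12.1)/2) = sqrt(12.8030) = 3.5781
sqrt((|z|-a)/2) = sqrt((13.5059-12.1)/2) = sqrt(0.7030) = 0.8384

±(3.5781 + 0.8384i) i.e. 3.5781 + 0.8384i and -3.5781 - 0.8384i


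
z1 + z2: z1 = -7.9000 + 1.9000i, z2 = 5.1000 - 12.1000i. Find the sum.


Real: -7.9 + 5.1 = -2.8
Imag: 1.9 - 12.1 = -10.2

-2.8000 - 10.2000i


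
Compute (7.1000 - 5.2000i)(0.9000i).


Real = 7.1*0 - (-5.2)*0.9 = 0 - (-4.68) = 4.68
Imag = 7.1*0.9 + 0*(-5.2) = 6.39 + 0 = 6.39

4.6800 + 6.3900i


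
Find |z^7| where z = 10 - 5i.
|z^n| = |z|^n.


|z| = sqrt(100+25) = sqrt(125) = 11.1803
|z^7| = |z|^7 = (sqrt(125))^7 = 125^3 * sqrt(125) = 1953125*sqrt(125)

|z^7| = 1953125*sqrt(125) ≈ 21836601.3428


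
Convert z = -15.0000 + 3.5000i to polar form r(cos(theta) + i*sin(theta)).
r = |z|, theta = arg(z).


r = sqrt(225+12.25) = sqrt(237.25) = 15.4029
theta = atan2(3.5, -15) = 166.8660 degrees

r = 15.4029, theta = 166.8660 degrees


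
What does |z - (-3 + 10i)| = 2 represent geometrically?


|z - z0| = r is a circle with center z0 and radius r.
Center = (-3, 10), radius = 2

Circle with center (-3, 10) and radius 2


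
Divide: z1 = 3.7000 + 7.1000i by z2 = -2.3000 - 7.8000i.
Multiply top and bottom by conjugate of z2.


Conjugate of z2 = -2.3000 + 7.8000i
Numerator: (3.7000 + 7.1000i)(-2.3000 + 7.8000i) = -63.8900 + 12.5300i
Denominator: (-2.3)^2 + (-7.8)^2 = 66.13
Result = (-63.8900 + 12.5300i)/66.13

-0.9661 + 0.1895i


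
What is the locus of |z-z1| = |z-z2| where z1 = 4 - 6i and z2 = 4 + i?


Equal distances means the locus is the perpendicular bisector of z1 and z2.
Midpoint = ((4+4)/2, (-6+1)/2) = (4.0000, -2.5000)

Perpendicular bisector through (4.0000, -2.5000)


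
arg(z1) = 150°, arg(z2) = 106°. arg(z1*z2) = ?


arg(z1*z2) = 150° + 106° = 256°
Normalized to (-180°, 180°]: -104°

-104°


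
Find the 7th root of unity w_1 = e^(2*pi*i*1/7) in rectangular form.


Angle = 360*1/7 = 51.4286°
a = cos(51.4286°) = 0.6235
b = sin(51.4286°) = 0.7818

0.6235 + 0.7818i


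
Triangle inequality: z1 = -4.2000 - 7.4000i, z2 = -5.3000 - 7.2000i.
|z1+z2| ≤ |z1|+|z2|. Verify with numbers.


|z1| = sqrt((-4.2)^2 + (-7.4)^2) = sqrt(72.4) = 8.5088
|z2| = sqrt((-5.3)^2 + (-7.2)^2) = sqrt(79.93) = 8.9404
z1+z2 = -9.5000 - 14.6000i
|z1+z2| = sqrt(303.41) = 17.4187
|z1|+|z2| = 8.5088 + 8.9404 = 17.4492

|z1+z2| = 17.4187 ≤ |z1|+|z2| = 17.4492 (verified)


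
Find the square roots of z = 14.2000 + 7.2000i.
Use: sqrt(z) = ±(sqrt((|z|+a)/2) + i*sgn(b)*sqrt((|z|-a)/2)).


|z| = sqrt(201.64+51.84) = 15.9211
sqrt((|z|+a)/2) = sqrt((15.9211+14.2)/2) = sqrt(15.0605) = 3.8808
sqrt((|z|-a)/2) = sqrt((15.9211-14.2)/2) = sqrt(0.8605) = 0.9276

±(3.8808 + 0.9276i) i.e. 3.8808 + 0.9276i and -3.8808 - 0.9276i


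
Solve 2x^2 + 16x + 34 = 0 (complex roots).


disc = 16^2 - 4*2*34 = 256 - 272 = -16
sqrt(|disc|) = sqrt(16) = 4.0000
Real part = -16/(2*2) = -4.0000
Imag part = 4.0000/(2*2) = 1.0000

-4.0000 ± 1.0000i


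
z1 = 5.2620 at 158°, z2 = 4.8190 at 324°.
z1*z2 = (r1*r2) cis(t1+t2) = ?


r = 5.2620 * 4.8190 = 25.3576
theta = 158° + 324° = 482° = 122° (mod 360)

25.3576 cis(122°)


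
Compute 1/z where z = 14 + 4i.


|z|^2 = 196+16 = 212
1/z = (14 - 4i)/212

1/z = 0.0660 - 0.0189i


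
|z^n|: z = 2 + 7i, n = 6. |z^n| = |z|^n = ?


|z| = sqrt(4+49) = sqrt(53) = 7.2801
|z^6| = |z|^6 = (sqrt(53))^6 = 53^3 = 148877

|z^6| = 148877


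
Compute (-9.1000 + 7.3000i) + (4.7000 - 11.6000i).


Real: -9.1 + 4.7 = -4.4
Imag: 7.3 - 11.6 = -4.3

-4.4000 - 4.3000i


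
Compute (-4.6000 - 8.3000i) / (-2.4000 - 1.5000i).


Conjugate of z2 = -2.4000 + 1.5000i
Numerator: (-4.6000 - 8.3000i)(-2.4000 + 1.5000i) = 23.4900 + 13.0200i
Denominator: (-2.4)^2 + (-1.5)^2 = 8.01
Result = (23.4900 + 13.0200i)/8.01

2.9326 + 1.6255i


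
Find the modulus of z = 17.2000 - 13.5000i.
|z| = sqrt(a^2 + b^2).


|z| = sqrt(17.2^2 + (-13.5)^2) = sqrt(295.84 + 182.25) = sqrt(478.09) = 21.8653

|z| = 21.8653


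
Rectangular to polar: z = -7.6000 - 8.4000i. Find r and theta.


r = sqrt(57.76+70.56) = sqrt(128.32) = 11.3278
theta = atan2(-8.4, -7.6) = -132.1376 degrees

r = 11.3278, theta = -132.1376 degrees


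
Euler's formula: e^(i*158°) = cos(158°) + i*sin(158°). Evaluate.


cos(158°) = -0.9272
sin(158°) = 0.3746

e^(i*158°) = -0.9272 + 0.3746i


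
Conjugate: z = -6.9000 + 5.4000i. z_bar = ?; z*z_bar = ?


z_bar = -6.9000 - 5.4000i
z*z_bar = (-6.9)^2 + 5.4^2 = 47.61 + 29.16 = 76.77

z_bar = -6.9000 - 5.4000i, z*z_bar = 76.77


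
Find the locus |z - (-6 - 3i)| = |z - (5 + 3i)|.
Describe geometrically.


Equal distances means the locus is the perpendicular bisector of z1 and z2.
Midpoint = ((-6+5)/2, (-3+3)/2) = (-0.5000, 0)

Perpendicular bisector through (-0.5000, 0)


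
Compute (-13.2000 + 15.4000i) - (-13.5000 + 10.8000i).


Real: -13.2 + 13.5 = 0.3
Imag: 15.4 - 10.8 = 4.6

0.3000 + 4.6000i


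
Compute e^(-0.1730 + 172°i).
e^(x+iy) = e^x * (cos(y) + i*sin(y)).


e^-0.1730 = 0.84114
cos(172°) = -0.9903
sin(172°) = 0.1392
Real = 0.84114*(-0.9903) = -0.8330
Imag = 0.84114*0.1392 = 0.1171

-0.8330 + 0.1171i


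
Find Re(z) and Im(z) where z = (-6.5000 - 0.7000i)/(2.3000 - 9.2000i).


Multiply by conjugate: (-6.5000 - 0.7000i)(2.3000 + 9.2000i) / (2.3^2 + (-9.2)^2)
Numerator real = -6.5*2.3 - (0.7)*(-9.2) = -8.51
Numerator imag = -0.7*2.3 - (-6.5)*(-9.2) = -61.41
Denominator = 89.93
Re(z) = -8.51/89.93 = -0.0946
Im(z) = -61.41/89.93 = -0.6829

Re(z) = -0.0946, Im(z) = -0.6829


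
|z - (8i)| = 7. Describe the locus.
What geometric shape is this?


|z - z0| = r is a circle with center z0 and radius r.
Center = (0, 8), radius = 7

Circle with center (0, 8) and radius 7


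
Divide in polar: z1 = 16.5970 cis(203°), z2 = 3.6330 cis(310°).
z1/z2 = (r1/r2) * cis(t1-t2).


r = 16.5970 / 3.6330 = 4.5684
theta = 203° - 310° = -107° = 253° (mod 360)

4.5684 cis(253°)


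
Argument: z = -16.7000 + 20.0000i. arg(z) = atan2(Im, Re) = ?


Re = -16.7, Im = 20
arg = atan2(20, -16.7) = 129.8619 degrees

arg(z) = 129.8619 degrees


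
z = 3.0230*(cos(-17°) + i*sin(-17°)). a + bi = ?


a = 3.0230*cos(-17°) = 3.0230*0.9563 = 2.8909
b = 3.0230*sin(-17°) = 3.0230*(-0.29237) = -0.8838

2.8909 - 0.8838i


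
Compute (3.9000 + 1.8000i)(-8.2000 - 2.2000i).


Real = 3.9*(-8.2) - 1.8*(-2.2) = -31.98 - (-3.96) = -28.02
Imag = 3.9*(-2.2) - (8.2)*1.8 = -8.58 - (14.76) = -23.34

-28.0200 - 23.3400i


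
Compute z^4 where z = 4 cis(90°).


r^4 = 4^4 = 256
n*theta = 4*90° = 360° = 0° (mod 360)
a = 256*cos(0°) = 256.0000
b = 256*sin(0°) = 0

256 cis(0°) = 256.0000 + 0i


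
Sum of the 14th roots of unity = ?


The sum of all 14th roots of unity is 0.
Geometric series: (1 - w^14)/(1 - w) = (1-1)/(1-w) = 0 since w^14 = 1, w ≠ 1.
Alternatively: coefficient of z^13 in z^14 - 1 is 0.

0


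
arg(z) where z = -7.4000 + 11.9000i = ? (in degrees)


Re = -7.4, Im = 11.9
arg = atan2(11.9, -7.4) = 121.8754 degrees

arg(z) = 121.8754 degrees


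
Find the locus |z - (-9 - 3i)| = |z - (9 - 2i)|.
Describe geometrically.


Equal distances means the locus is the perpendicular bisector of z1 and z2.
Midpoint = ((-9+9)/2, (-3+(-2))/2) = (0, -2.5000)

Perpendicular bisector through (0, -2.5000)


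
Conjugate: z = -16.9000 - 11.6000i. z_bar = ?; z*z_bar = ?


z_bar = -16.9000 + 11.6000i
z*z_bar = (-16.9)^2 + (-11.6)^2 = 285.61 + 134.56 = 420.17

z_bar = -16.9000 + 11.6000i, z*z_bar = 420.17


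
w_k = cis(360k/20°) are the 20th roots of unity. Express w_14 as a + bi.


Angle = 360*14/20 = 252°
a = cos(252°) = -0.3090
b = sin(252°) = -0.9511

-0.3090 - 0.9511i


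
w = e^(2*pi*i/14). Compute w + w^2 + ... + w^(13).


With w = e^(2*pi*i/14), all 14 of the 14th roots of unity w^0 = 1, w, ..., w^(13) sum to 0: 1 + w + ... + w^(13) = (1 - w^14)/(1 - w) = 0 since w^14 = 1, w ≠ 1.
Removing the root 1: w + w^2 + ... + w^(13) = 0 - 1 = -1

Sum = -1


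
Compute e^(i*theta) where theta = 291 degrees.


cos(291°) = 0.3584
sin(291°) = -0.9336

e^(i*291°) = 0.3584 - 0.9336i


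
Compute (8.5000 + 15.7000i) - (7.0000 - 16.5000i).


Real: 8.5 - 7 = 1.5
Imag: 15.7 + 16.5 = 32.2

1.5000 + 32.2000i


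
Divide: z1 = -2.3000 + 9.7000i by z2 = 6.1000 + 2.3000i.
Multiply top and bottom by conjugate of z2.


Conjugate of z2 = 6.1000 - 2.3000i
Numerator: (-2.3000 + 9.7000i)(6.1000 - 2.3000i) = 8.2800 + 64.4600i
Denominator: 6.1^2 + 2.3^2 = 42.5
Result = (8.2800 + 64.4600i)/42.5

0.1948 + 1.5167i


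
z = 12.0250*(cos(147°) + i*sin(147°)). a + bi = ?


a = 12.0250*cos(147°) = 12.0250*(-0.83867) = -10.0850
b = 12.0250*sin(147°) = 12.0250*0.54464 = 6.5493

-10.0850 + 6.5493i


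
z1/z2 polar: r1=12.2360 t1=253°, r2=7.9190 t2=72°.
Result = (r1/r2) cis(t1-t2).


r = 12.2360 / 7.9190 = 1.5451
theta = 253° - 72° = 181° = 181° (mod 360)

1.5451 cis(181°)


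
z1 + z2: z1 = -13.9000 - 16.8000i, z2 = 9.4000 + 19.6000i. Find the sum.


Real: -13.9 + 9.4 = -4.5
Imag: -16.8 + 19.6 = 2.8

-4.5000 + 2.8000i


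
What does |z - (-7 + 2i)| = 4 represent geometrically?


|z - z0| = r is a circle with center z0 and radius r.
Center = (-7, 2), radius = 4

Circle with center (-7, 2) and radius 4


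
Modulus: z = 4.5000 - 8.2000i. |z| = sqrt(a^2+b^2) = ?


|z| = sqrt(4.5^2 + (-8.2)^2) = sqrt(20.25 + 67.24) = sqrt(87.49) = 9.3536

|z| = 9.3536


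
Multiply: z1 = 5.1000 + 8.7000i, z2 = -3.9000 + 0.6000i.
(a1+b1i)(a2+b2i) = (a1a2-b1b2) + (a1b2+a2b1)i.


Real = 5.1*(-3.9) - 8.7*0.6 = -19.89 - 5.22 = -25.11
Imag = 5.1*0.6 - (3.9)*8.7 = 3.06 - (33.93) = -30.87

-25.1100 - 30.8700i


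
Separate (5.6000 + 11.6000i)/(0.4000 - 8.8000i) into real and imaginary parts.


Multiply by conjugate: (5.6000 + 11.6000i)(0.4000 + 8.8000i) / (0.4^2 + (-8.8)^2)
Numerator real = 5.6*0.4 + 11.6*(-8.8) = -99.84
Numerator imag = 11.6*0.4 - 5.6*(-8.8) = 53.92
Denominator = 77.6
Re(z) = -99.84/77.6 = -1.2866
Im(z) = 53.92/77.6 = 0.6948

Re(z) = -1.2866, Im(z) = 0.6948


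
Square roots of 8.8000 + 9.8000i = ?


|z| = sqrt(77.44+96.04) = 13.1712
sqrt((|z|+a)/2) = sqrt((13.1712+8.8)/2) = sqrt(10.9856) = 3.3145
sqrt((|z|-a)/2) = sqrt((13.1712-8.8)/2) = sqrt(2.1856) = 1.4784

±(3.3145 + 1.4784i) i.e. 3.3145 + 1.4784i and -3.3145 - 1.4784i


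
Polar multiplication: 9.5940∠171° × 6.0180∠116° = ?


r = 9.5940 * 6.0180 = 57.7367
theta = 171° + 116° = 287° = 287° (mod 360)

57.7367 cis(287°)


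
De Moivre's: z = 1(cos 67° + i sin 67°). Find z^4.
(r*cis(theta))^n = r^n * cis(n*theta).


r^4 = 1^4 = 1
n*theta = 4*67° = 268° = 268° (mod 360)
a = 1*cos(268°) = -0.0349
b = 1*sin(268°) = -0.9994

1 cis(268°) = -0.0349 - 0.9994i


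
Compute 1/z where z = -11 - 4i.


|z|^2 = 121+16 = 137
1/z = (-11 + 4i)/137

1/z = -0.0803 + 0.0292i


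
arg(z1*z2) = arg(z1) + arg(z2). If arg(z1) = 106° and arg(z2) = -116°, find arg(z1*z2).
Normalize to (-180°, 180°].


arg(z1*z2) = 106° - 116° = -10°
Normalized to (-180°, 180°]: -10°

-10°


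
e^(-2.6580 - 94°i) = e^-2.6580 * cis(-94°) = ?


e^-2.6580 = 0.0701
cos(-94°) = -0.0698
sin(-94°) = -0.9976
Real = 0.0701*(-0.0698) = -0.0049
Imag = 0.0701*(-0.9976) = -0.0699

-0.0049 - 0.0699i


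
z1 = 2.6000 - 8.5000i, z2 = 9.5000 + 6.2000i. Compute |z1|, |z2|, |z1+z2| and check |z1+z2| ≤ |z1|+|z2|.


|z1| = sqrt(2.6^2 + (-8.5)^2) = sqrt(79.01) = 8.8888
|z2| = sqrt(9.5^2 + 6.2^2) = sqrt(128.69) = 11.3442
z1+z2 = 12.1000 - 2.3000i
|z1+z2| = sqrt(151.7) = 12.3167
|z1|+|z2| = 8.8888 + 11.3442 = 20.2330

|z1+z2| = 12.3167 ≤ |z1|+|z2| = 20.2330 (verified)


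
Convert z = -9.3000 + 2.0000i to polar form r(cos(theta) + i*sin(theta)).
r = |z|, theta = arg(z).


r = sqrt(86.49+4) = sqrt(90.49) = 9.5126
theta = atan2(2, -9.3) = 167.8632 degrees

r = 9.5126, theta = 167.8632 degrees


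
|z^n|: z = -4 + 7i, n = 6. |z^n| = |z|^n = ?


|z| = sqrt(16+49) = sqrt(65) = 8.0623
|z^6| = |z|^6 = (sqrt(65))^6 = 65^3 = 274625

|z^6| = 274625


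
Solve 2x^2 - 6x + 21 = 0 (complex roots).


disc = (-6)^2 - 4*2*21 = 36 - 168 = -132
sqrt(|disc|) = sqrt(132) = 11.4891
Real part = 6/(2*2) = 1.5000
Imag part = 11.4891/(2*2) = 2.8723

1.5000 ± 2.8723i


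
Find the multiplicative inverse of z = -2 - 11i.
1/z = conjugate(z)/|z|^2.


|z|^2 = 4+121 = 125
1/z = (-2 + 11i)/125

1/z = -0.0160 + 0.0880i


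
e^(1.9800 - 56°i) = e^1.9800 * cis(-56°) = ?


e^1.9800 = 7.2427
cos(-56°) = 0.5592
sin(-56°) = -0.82904
Real = 7.2427*0.5592 = 4.0501
Imag = 7.2427*(-0.82904) = -6.0045

4.0501 - 6.0045i


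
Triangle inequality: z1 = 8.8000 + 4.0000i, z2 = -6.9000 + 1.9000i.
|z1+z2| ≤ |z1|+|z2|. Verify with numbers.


|z1| = sqrt(8.8^2 + 4^2) = sqrt(93.44) = 9.6664
|z2| = sqrt((-6.9)^2 + 1.9^2) = sqrt(51.22) = 7.1568
z1+z2 = 1.9000 + 5.9000i
|z1+z2| = sqrt(38.42) = 6.1984
|z1|+|z2| = 9.6664 + 7.1568 = 16.8232

|z1+z2| = 6.1984 ≤ |z1|+|z2| = 16.8232 (verified)


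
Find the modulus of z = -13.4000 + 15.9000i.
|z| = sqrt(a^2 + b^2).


|z| = sqrt((-13.4)^2 + 15.9^2) = sqrt(179.56 + 252.81) = sqrt(432.37) = 20.7935

|z| = 20.7935


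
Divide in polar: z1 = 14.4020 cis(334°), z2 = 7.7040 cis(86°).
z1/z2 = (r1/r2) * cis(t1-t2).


r = 14.4020 / 7.7040 = 1.8694
theta = 334° - 86° = 248° = 248° (mod 360)

1.8694 cis(248°)


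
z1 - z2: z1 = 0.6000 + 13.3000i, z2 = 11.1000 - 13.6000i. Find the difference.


Real: 0.6 - 11.1 = -10.5
Imag: 13.3 + 13.6 = 26.9

-10.5000 + 26.9000i


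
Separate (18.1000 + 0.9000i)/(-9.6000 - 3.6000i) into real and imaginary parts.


Multiply by conjugate: (18.1000 + 0.9000i)(-9.6000 + 3.6000i) / ((-9.6)^2 + (-3.6)^2)
Numerator real = 18.1*(-9.6) + 0.9*(-3.6) = -177
Numerator imag = 0.9*(-9.6) - 18.1*(-3.6) = 56.52
Denominator = 105.12
Re(z) = -177/105.12 = -1.6838
Im(z) = 56.52/105.12 = 0.5377

Re(z) = -1.6838, Im(z) = 0.5377


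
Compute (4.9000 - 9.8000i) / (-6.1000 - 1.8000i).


Conjugate of z2 = -6.1000 + 1.8000i
Numerator: (4.9000 - 9.8000i)(-6.1000 + 1.8000i) = -12.2500 + 68.6000i
Denominator: (-6.1)^2 + (-1.8)^2 = 40.45
Result = (-12.2500 + 68.6000i)/40.45

-0.3028 + 1.6959i


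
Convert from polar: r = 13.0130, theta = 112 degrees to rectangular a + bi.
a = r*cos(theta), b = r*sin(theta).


a = 13.0130*cos(112°) = 13.0130*(-0.37461) = -4.8748
b = 13.0130*sin(112°) = 13.0130*0.92718 = 12.0654

-4.8748 + 12.0654i


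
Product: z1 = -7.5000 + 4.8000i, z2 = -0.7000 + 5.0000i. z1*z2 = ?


Real = -7.5*(-0.7) - 4.8*5 = 5.25 - 24 = -18.75
Imag = -7.5*5 - (0.7)*4.8 = -37.5 - (3.36) = -40.86

-18.7500 - 40.8600i


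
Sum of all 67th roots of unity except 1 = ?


With w = e^(2*pi*i/67), all 67 of the 67th roots of unity w^0 = 1, w, ..., w^(66) sum to 0: 1 + w + ... + w^(66) = (1 - w^67)/(1 - w) = 0 since w^67 = 1, w ≠ 1.
Removing the root 1: w + w^2 + ... + w^(66) = 0 - 1 = -1

Sum = -1


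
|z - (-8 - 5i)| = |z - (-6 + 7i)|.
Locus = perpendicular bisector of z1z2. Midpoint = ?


Equal distances means the locus is the perpendicular bisector of z1 and z2.
Midpoint = ((-8+(-6))/2, (-5+7)/2) = (-7.0000, 1.0000)

Perpendicular bisector through (-7.0000, 1.0000)


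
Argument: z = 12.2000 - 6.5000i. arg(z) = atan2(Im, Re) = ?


Re = 12.2, Im = -6.5
arg = atan2(-6.5, 12.2) = -28.0481 degrees

arg(z) = -28.0481 degrees


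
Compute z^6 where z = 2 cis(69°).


r^6 = 2^6 = 64
n*theta = 6*69° = 414° = 54° (mod 360)
a = 64*cos(54°) = 37.6183
b = 64*sin(54°) = 51.7771

64 cis(54°) = 37.6183 + 51.7771i


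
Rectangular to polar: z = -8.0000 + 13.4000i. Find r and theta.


r = sqrt(64+179.56) = sqrt(243.56) = 15.6064
theta = atan2(13.4, -8) = 120.8378 degrees

r = 15.6064, theta = 120.8378 degrees


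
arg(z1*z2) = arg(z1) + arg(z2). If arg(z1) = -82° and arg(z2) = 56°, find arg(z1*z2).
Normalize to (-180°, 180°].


arg(z1*z2) = -82° + 56° = -26°
Normalized to (-180°, 180°]: -26°

-26°


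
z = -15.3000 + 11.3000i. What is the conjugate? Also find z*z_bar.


z_bar = -15.3000 - 11.3000i
z*z_bar = (-15.3)^2 + 11.3^2 = 234.09 + 127.69 = 361.78

z_bar = -15.3000 - 11.3000i, z*z_bar = 361.78


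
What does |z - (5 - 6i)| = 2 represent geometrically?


|z - z0| = r is a circle with center z0 and radius r.
Center = (5, -6), radius = 2

Circle with center (5, -6) and radius 2


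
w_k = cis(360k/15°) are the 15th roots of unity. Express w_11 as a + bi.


Angle = 360*11/15 = 264°
a = cos(264°) = -0.1045
b = sin(264°) = -0.9945

-0.1045 - 0.9945i


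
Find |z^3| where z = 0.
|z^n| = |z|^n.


|z| = sqrt(0+0) = sqrt(0) = 0
|z^3| = |z|^3 = 0^3 = 0

|z^3| = 0


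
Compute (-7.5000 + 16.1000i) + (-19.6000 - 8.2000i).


Real: -7.5 - 19.6 = -27.1
Imag: 16.1 - 8.2 = 7.9

-27.1000 + 7.9000i


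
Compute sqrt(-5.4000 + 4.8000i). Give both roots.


|z| = sqrt(29.16+23.04) = 7.2250
sqrt((|z|+a)/2) = sqrt((7.2250+(-5.4))/2) = sqrt(0.9125) = 0.9552
sqrt((|z|-a)/2) = sqrt((7.2250-(-5.4))/2) = sqrt(6.3125) = 2.5125

±(0.9552 + 2.5125i) i.e. 0.9552 + 2.5125i and -0.9552 - 2.5125i


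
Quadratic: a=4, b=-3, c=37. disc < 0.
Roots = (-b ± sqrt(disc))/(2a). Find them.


disc = (-3)^2 - 4*4*37 = 9 - 592 = -583
sqrt(|disc|) = sqrt(583) = 24.1454
Real part = 3/(2*4) = 0.3750
Imag part = 24.1454/(2*4) = 3.0182

0.3750 ± 3.0182i


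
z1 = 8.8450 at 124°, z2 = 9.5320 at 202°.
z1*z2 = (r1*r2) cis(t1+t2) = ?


r = 8.8450 * 9.5320 = 84.3105
theta = 124° + 202° = 326° = 326° (mod 360)

84.3105 cis(326°)


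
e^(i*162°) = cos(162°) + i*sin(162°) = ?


cos(162°) = -0.9511
sin(162°) = 0.3090

e^(i*162°) = -0.9511 + 0.3090i


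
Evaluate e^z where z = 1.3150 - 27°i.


e^1.3150 = 3.7248
cos(-27°) = 0.891
sin(-27°) = -0.45399
Real = 3.7248*0.891 = 3.3188
Imag = 3.7248*(-0.45399) = -1.6910

3.3188 - 1.6910i


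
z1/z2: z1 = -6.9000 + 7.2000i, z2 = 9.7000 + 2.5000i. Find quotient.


Conjugate of z2 = 9.7000 - 2.5000i
Numerator: (-6.9000 + 7.2000i)(9.7000 - 2.5000i) = -48.9300 + 87.0900i
Denominator: 9.7^2 + 2.5^2 = 100.34
Result = (-48.9300 + 87.0900i)/100.34

-0.4876 + 0.8679i


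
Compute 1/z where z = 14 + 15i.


|z|^2 = 196+225 = 421
1/z = (14 - 15i)/421

1/z = 0.0333 - 0.0356i


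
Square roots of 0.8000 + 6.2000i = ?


|z| = sqrt(0.64+38.44) = 6.2514
sqrt((|z|+a)/2) = sqrt((6.2514+0.8)/2) = sqrt(3.5257) = 1.8777
sqrt((|z|-a)/2) = sqrt((6.2514-0.8)/2) = sqrt(2.7257) = 1.6510

±(1.8777 + 1.6510i) i.e. 1.8777 + 1.6510i and -1.8777 - 1.6510i


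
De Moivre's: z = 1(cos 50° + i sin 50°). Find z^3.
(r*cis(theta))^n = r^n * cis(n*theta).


r^3 = 1^3 = 1
n*theta = 3*50° = 150° = 150° (mod 360)
a = 1*cos(150°) = -0.8660
b = 1*sin(150°) = 0.5000

1 cis(150°) = -0.8660 + 0.5000i


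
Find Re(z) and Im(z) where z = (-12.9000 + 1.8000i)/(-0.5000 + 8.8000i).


Multiply by conjugate: (-12.9000 + 1.8000i)(-0.5000 - 8.8000i) / ((-0.5)^2 + 8.8^2)
Numerator real = -12.9*(-0.5) + 1.8*8.8 = 22.29
Numerator imag = 1.8*(-0.5) - (-12.9)*8.8 = 112.62
Denominator = 77.69
Re(z) = 22.29/77.69 = 0.2869
Im(z) = 112.62/77.69 = 1.4496

Re(z) = 0.2869, Im(z) = 1.4496


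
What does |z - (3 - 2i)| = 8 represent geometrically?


|z - z0| = r is a circle with center z0 and radius r.
Center = (3, -2), radius = 8

Circle with center (3, -2) and radius 8


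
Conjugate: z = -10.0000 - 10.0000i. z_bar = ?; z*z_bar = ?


z_bar = -10.0000 + 10.0000i
z*z_bar = (-10)^2 + (-10)^2 = 100 + 100 = 200

z_bar = -10.0000 + 10.0000i, z*z_bar = 200


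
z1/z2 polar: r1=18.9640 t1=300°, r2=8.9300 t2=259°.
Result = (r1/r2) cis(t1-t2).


r = 18.9640 / 8.9300 = 2.1236
theta = 300° - 259° = 41° = 41° (mod 360)

2.1236 cis(41°)


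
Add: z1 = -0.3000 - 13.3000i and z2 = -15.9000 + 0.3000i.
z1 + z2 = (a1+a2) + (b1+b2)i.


Real: -0.3 - 15.9 = -16.2
Imag: -13.3 + 0.3 = -13

-16.2000 - 13.0000i


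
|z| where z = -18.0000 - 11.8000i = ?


|z| = sqrt((-18)^2 + (-11.8)^2) = sqrt(324 + 139.24) = sqrt(463.24) = 21.5230

|z| = 21.5230


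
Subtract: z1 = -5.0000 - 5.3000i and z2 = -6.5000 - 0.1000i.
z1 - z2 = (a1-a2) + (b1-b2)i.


Real: -5 + 6.5 = 1.5
Imag: -5.3 + 0.1 = -5.2

1.5000 - 5.2000i


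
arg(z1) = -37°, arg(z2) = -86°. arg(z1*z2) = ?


arg(z1*z2) = -37° - 86° = -123°
Normalized to (-180°, 180°]: -123°

-123°


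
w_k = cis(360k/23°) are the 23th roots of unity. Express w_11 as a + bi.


Angle = 360*11/23 = 172.1739°
a = cos(172.1739°) = -0.9907
b = sin(172.1739°) = 0.1362

-0.9907 + 0.1362i


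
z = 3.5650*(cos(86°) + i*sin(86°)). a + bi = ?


a = 3.5650*cos(86°) = 3.5650*0.06976 = 0.2487
b = 3.5650*sin(86°) = 3.5650*0.99756 = 3.5563

0.2487 + 3.5563i


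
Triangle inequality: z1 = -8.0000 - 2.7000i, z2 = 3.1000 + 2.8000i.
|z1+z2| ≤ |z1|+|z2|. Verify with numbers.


|z1| = sqrt((-8)^2 + (-2.7)^2) = sqrt(71.29) = 8.4433
|z2| = sqrt(3.1^2 + 2.8^2) = sqrt(17.45) = 4.1773
z1+z2 = -4.9000 + 0.1000i
|z1+z2| = sqrt(24.02) = 4.9010
|z1|+|z2| = 8.4433 + 4.1773 = 12.6206

|z1+z2| = 4.9010 ≤ |z1|+|z2| = 12.6206 (verified)


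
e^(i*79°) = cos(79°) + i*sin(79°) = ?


cos(79°) = 0.1908
sin(79°) = 0.9816

e^(i*79°) = 0.1908 + 0.9816i


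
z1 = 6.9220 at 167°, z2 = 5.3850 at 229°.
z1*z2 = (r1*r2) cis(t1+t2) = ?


r = 6.9220 * 5.3850 = 37.2750
theta = 167° + 229° = 396° = 36° (mod 360)

37.2750 cis(36°)


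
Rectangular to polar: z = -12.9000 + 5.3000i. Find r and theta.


r = sqrt(166.41+28.09) = sqrt(194.5) = 13.9463
theta = atan2(5.3, -12.9) = 157.6646 degrees

r = 13.9463, theta = 157.6646 degrees


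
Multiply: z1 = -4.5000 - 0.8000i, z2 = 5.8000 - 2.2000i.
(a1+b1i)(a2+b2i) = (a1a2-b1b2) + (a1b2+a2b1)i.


Real = -4.5*5.8 - (-0.8)*(-2.2) = -26.1 - 1.76 = -27.86
Imag = -4.5*(-2.2) + 5.8*(-0.8) = 9.9 - (4.64) = 5.26

-27.8600 + 5.2600i


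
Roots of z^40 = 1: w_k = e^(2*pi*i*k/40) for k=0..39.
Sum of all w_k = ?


The sum of all 40th roots of unity is 0.
Geometric series: (1 - w^40)/(1 - w) = (1-1)/(1-w) = 0 since w^40 = 1, w ≠ 1.
Alternatively: coefficient of z^39 in z^40 - 1 is 0.

0


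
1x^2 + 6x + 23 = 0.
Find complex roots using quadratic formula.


disc = 6^2 - 4*1*23 = 36 - 92 = -56
sqrt(|disc|) = sqrt(56) = 7.4833
Real part = -6/(2*1) = -3.0000
Imag part = 7.4833/(2*1) = 3.7417

-3.0000 ± 3.7417i


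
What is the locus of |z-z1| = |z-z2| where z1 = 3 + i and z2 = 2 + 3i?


Equal distances means the locus is the perpendicular bisector of z1 and z2.
Midpoint = ((3+2)/2, (1+3)/2) = (2.5000, 2.0000)

Perpendicular bisector through (2.5000, 2.0000)


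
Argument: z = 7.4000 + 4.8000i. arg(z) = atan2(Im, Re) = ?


Re = 7.4, Im = 4.8
arg = atan2(4.8, 7.4) = 32.9694 degrees

arg(z) = 32.9694 degrees


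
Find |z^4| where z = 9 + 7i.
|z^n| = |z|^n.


|z| = sqrt(81+49) = sqrt(130) = 11.4018
|z^4| = |z|^4 = (sqrt(130))^4 = 130^2 = 16900

|z^4| = 16900


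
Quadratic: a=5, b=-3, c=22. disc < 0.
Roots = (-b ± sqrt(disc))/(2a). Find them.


disc = (-3)^2 - 4*5*22 = 9 - 440 = -431
sqrt(|disc|) = sqrt(431) = 20.7605
Real part = 3/(2*5) = 0.3000
Imag part = 20.7605/(2*5) = 2.0761

0.3000 ± 2.0761i


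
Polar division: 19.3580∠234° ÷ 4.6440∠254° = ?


r = 19.3580 / 4.6440 = 4.1684
theta = 234° - 254° = -20° = 340° (mod 360)

4.1684 cis(340°)


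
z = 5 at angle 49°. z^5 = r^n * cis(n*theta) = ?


r^5 = 5^5 = 3125
n*theta = 5*49° = 245° = 245° (mod 360)
a = 3125*cos(245°) = -1320.6821
b = 3125*sin(245°) = -2832.2118

3125 cis(245°) = -1320.6821 - 2832.2118i


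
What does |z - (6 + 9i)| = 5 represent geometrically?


|z - z0| = r is a circle with center z0 and radius r.
Center = (6, 9), radius = 5

Circle with center (6, 9) and radius 5


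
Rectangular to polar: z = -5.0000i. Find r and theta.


r = sqrt(0+25) = sqrt(25) = 5.0000
theta = atan2(-5, 0) = -90.0000 degrees

r = 5.0000, theta = -90.0000 degrees


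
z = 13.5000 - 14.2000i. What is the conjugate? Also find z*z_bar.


z_bar = 13.5000 + 14.2000i
z*z_bar = 13.5^2 + (-14.2)^2 = 182.25 + 201.64 = 383.89

z_bar = 13.5000 + 14.2000i, z*z_bar = 383.89


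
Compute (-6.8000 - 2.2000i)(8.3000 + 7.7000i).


Real = -6.8*8.3 - (-2.2)*7.7 = -56.44 - (-16.94) = -39.5
Imag = -6.8*7.7 + 8.3*(-2.2) = -52.36 - (18.26) = -70.62

-39.5000 - 70.6200i


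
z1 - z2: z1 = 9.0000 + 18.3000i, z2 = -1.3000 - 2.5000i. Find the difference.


Real: 9 + 1.3 = 10.3
Imag: 18.3 + 2.5 = 20.8

10.3000 + 20.8000i


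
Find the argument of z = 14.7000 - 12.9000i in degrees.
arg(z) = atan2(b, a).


Re = 14.7, Im = -12.9
arg = atan2(-12.9, 14.7) = -41.2686 degrees

arg(z) = -41.2686 degrees


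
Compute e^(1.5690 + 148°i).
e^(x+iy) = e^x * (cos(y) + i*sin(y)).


e^1.5690 = 4.8018
cos(148°) = -0.84805
sin(148°) = 0.52992
Real = 4.8018*(-0.84805) = -4.0722
Imag = 4.8018*0.52992 = 2.5446

-4.0722 + 2.5446i


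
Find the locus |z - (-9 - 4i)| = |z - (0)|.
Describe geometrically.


Equal distances means the locus is the perpendicular bisector of z1 and z2.
Midpoint = ((-9+0)/2, (-4+0)/2) = (-4.5000, -2.0000)

Perpendicular bisector through (-4.5000, -2.0000)


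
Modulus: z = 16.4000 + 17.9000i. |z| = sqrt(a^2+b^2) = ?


|z| = sqrt(16.4^2 + 17.9^2) = sqrt(268.96 + 320.41) = sqrt(589.37) = 24.2769

|z| = 24.2769


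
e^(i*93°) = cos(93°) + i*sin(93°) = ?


cos(93°) = -0.0523
sin(93°) = 0.9986

e^(i*93°) = -0.0523 + 0.9986i


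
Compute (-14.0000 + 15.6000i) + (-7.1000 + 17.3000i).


Real: -14 - 7.1 = -21.1
Imag: 15.6 + 17.3 = 32.9

-21.1000 + 32.9000i


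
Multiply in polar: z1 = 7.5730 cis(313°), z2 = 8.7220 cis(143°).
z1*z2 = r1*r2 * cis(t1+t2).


r = 7.5730 * 8.7220 = 66.0517
theta = 313° + 143° = 456° = 96° (mod 360)

66.0517 cis(96°)


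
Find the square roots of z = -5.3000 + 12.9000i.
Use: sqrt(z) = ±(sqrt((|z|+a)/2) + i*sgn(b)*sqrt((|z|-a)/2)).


|z| = sqrt(28.09+166.41) = 13.9463
sqrt((|z|+a)/2) = sqrt((13.9463+(-5.3))/2) = sqrt(4.3232) = 2.0792
sqrt((|z|-a)/2) = sqrt((13.9463-(-5.3))/2) = sqrt(9.6232) = 3.1021

±(2.0792 + 3.1021i) i.e. 2.0792 + 3.1021i and -2.0792 - 3.1021i


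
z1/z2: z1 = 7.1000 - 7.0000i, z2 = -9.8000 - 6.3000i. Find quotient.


Conjugate of z2 = -9.8000 + 6.3000i
Numerator: (7.1000 - 7.0000i)(-9.8000 + 6.3000i) = -25.4800 + 113.3300i
Denominator: (-9.8)^2 + (-6.3)^2 = 135.73
Result = (-25.4800 + 113.3300i)/135.73

-0.1877 + 0.8350i


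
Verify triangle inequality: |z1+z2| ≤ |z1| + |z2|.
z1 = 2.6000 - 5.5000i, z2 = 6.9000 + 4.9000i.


|z1| = sqrt(2.6^2 + (-5.5)^2) = sqrt(37.01) = 6.0836
|z2| = sqrt(6.9^2 + 4.9^2) = sqrt(71.62) = 8.4629
z1+z2 = 9.5000 - 0.6000i
|z1+z2| = sqrt(90.61) = 9.5189
|z1|+|z2| = 6.0836 + 8.4629 = 14.5465

|z1+z2| = 9.5189 ≤ |z1|+|z2| = 14.5465 (verified)


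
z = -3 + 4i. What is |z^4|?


|z| = sqrt(9+16) = sqrt(25) = 5
|z^4| = |z|^4 = 5^4 = 625

|z^4| = 625


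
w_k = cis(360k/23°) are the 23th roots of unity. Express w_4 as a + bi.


Angle = 360*4/23 = 62.6087°
a = cos(62.6087°) = 0.4601
b = sin(62.6087°) = 0.8879

0.4601 + 0.8879i
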